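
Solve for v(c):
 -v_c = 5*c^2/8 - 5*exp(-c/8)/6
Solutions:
 v(c) = C1 - 5*c^3/24 - 20*exp(-c/8)/3


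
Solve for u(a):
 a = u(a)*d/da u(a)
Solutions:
 u(a) = -sqrt(C1 + a^2)
 u(a) = sqrt(C1 + a^2)


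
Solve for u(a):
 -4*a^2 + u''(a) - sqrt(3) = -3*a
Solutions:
 u(a) = C1 + C2*a + a^4/3 - a^3/2 + sqrt(3)*a^2/2


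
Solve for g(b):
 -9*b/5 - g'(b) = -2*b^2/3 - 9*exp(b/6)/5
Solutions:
 g(b) = C1 + 2*b^3/9 - 9*b^2/10 + 54*exp(b/6)/5


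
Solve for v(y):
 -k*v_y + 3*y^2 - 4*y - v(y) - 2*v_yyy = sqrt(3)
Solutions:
 v(y) = C1*exp(y*(2*k/((-6^(1/3) + 2^(1/3)*3^(5/6)*I)*(sqrt(3)*sqrt(2*k^3 + 27) + 9)^(1/3)) + 6^(1/3)*(sqrt(3)*sqrt(2*k^3 + 27) + 9)^(1/3)/12 - 2^(1/3)*3^(5/6)*I*(sqrt(3)*sqrt(2*k^3 + 27) + 9)^(1/3)/12)) + C2*exp(y*(-2*k/((6^(1/3) + 2^(1/3)*3^(5/6)*I)*(sqrt(3)*sqrt(2*k^3 + 27) + 9)^(1/3)) + 6^(1/3)*(sqrt(3)*sqrt(2*k^3 + 27) + 9)^(1/3)/12 + 2^(1/3)*3^(5/6)*I*(sqrt(3)*sqrt(2*k^3 + 27) + 9)^(1/3)/12)) + C3*exp(6^(1/3)*y*(6^(1/3)*k/(sqrt(3)*sqrt(2*k^3 + 27) + 9)^(1/3) - (sqrt(3)*sqrt(2*k^3 + 27) + 9)^(1/3))/6) + 6*k^2 - 6*k*y + 4*k + 3*y^2 - 4*y - sqrt(3)


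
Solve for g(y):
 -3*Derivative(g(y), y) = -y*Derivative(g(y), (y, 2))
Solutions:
 g(y) = C1 + C2*y^4


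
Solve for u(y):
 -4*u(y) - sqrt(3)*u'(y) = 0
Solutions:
 u(y) = C1*exp(-4*sqrt(3)*y/3)


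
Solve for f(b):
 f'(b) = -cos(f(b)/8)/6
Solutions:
 b/6 - 4*log(sin(f(b)/8) - 1) + 4*log(sin(f(b)/8) + 1) = C1


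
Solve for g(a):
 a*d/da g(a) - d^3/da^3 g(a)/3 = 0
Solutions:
 g(a) = C1 + Integral(C2*airyai(3^(1/3)*a) + C3*airybi(3^(1/3)*a), a)


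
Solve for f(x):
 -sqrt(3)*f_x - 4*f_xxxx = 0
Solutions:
 f(x) = C1 + C4*exp(-2^(1/3)*3^(1/6)*x/2) + (C2*sin(2^(1/3)*3^(2/3)*x/4) + C3*cos(2^(1/3)*3^(2/3)*x/4))*exp(2^(1/3)*3^(1/6)*x/4)


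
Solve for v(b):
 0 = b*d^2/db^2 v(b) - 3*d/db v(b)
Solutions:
 v(b) = C1 + C2*b^4


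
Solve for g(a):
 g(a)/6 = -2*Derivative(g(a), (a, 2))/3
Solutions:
 g(a) = C1*sin(a/2) + C2*cos(a/2)


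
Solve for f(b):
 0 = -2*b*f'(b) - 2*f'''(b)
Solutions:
 f(b) = C1 + Integral(C2*airyai(-b) + C3*airybi(-b), b)


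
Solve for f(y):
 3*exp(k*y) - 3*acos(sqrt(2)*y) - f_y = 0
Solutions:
 f(y) = C1 - 3*y*acos(sqrt(2)*y) + 3*sqrt(2)*sqrt(1 - 2*y^2)/2 + 3*Piecewise((exp(k*y)/k, Ne(k, 0)), (y, True))


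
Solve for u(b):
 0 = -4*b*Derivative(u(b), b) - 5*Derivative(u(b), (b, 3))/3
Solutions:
 u(b) = C1 + Integral(C2*airyai(-12^(1/3)*5^(2/3)*b/5) + C3*airybi(-12^(1/3)*5^(2/3)*b/5), b)


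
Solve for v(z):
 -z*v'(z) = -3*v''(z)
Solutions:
 v(z) = C1 + C2*erfi(sqrt(6)*z/6)


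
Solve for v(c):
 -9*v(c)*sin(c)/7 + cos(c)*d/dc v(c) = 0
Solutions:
 v(c) = C1/cos(c)^(9/7)


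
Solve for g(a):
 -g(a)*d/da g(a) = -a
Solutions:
 g(a) = -sqrt(C1 + a^2)
 g(a) = sqrt(C1 + a^2)


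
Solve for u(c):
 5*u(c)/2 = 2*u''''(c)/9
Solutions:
 u(c) = C1*exp(-5^(1/4)*sqrt(6)*c/2) + C2*exp(5^(1/4)*sqrt(6)*c/2) + C3*sin(5^(1/4)*sqrt(6)*c/2) + C4*cos(5^(1/4)*sqrt(6)*c/2)


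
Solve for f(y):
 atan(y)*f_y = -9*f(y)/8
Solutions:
 f(y) = C1*exp(-9*Integral(1/atan(y), y)/8)


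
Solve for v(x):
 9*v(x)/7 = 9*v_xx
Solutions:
 v(x) = C1*exp(-sqrt(7)*x/7) + C2*exp(sqrt(7)*x/7)


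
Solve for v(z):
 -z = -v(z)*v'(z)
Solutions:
 v(z) = -sqrt(C1 + z^2)
 v(z) = sqrt(C1 + z^2)


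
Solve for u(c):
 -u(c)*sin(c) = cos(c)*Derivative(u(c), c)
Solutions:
 u(c) = C1*cos(c)


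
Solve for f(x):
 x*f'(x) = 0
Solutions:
 f(x) = C1


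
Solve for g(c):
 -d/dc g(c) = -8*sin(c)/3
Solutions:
 g(c) = C1 - 8*cos(c)/3


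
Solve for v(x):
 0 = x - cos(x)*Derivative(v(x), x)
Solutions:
 v(x) = C1 + Integral(x/cos(x), x)


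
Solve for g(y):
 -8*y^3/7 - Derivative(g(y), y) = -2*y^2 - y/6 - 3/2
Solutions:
 g(y) = C1 - 2*y^4/7 + 2*y^3/3 + y^2/12 + 3*y/2


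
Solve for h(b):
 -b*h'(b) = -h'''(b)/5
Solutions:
 h(b) = C1 + Integral(C2*airyai(5^(1/3)*b) + C3*airybi(5^(1/3)*b), b)


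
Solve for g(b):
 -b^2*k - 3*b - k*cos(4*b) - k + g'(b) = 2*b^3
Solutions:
 g(b) = C1 + b^4/2 + b^3*k/3 + 3*b^2/2 + b*k + k*sin(4*b)/4


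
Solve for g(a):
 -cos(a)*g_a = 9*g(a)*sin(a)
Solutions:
 g(a) = C1*cos(a)^9


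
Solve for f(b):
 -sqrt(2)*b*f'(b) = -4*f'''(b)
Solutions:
 f(b) = C1 + Integral(C2*airyai(sqrt(2)*b/2) + C3*airybi(sqrt(2)*b/2), b)


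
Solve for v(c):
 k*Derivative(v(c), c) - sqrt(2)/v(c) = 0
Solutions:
 v(c) = -sqrt(C1 + 2*sqrt(2)*c/k)
 v(c) = sqrt(C1 + 2*sqrt(2)*c/k)


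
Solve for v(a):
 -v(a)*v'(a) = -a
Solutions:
 v(a) = -sqrt(C1 + a^2)
 v(a) = sqrt(C1 + a^2)


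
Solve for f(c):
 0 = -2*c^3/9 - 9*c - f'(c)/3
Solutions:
 f(c) = C1 - c^4/6 - 27*c^2/2


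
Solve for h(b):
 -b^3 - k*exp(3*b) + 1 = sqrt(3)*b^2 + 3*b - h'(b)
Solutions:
 h(b) = C1 + b^4/4 + sqrt(3)*b^3/3 + 3*b^2/2 - b + k*exp(3*b)/3


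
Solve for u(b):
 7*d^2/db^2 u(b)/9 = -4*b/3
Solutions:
 u(b) = C1 + C2*b - 2*b^3/7


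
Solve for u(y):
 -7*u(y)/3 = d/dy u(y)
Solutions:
 u(y) = C1*exp(-7*y/3)


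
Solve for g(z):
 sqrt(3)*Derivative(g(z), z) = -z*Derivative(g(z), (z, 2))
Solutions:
 g(z) = C1 + C2*z^(1 - sqrt(3))


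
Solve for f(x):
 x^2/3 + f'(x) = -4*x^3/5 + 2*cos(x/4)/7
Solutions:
 f(x) = C1 - x^4/5 - x^3/9 + 8*sin(x/4)/7


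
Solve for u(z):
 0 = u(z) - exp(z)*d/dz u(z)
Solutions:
 u(z) = C1*exp(-exp(-z))


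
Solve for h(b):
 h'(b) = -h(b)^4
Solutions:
 h(b) = (-3^(2/3) - 3*3^(1/6)*I)*(1/(C1 + b))^(1/3)/6
 h(b) = (-3^(2/3) + 3*3^(1/6)*I)*(1/(C1 + b))^(1/3)/6
 h(b) = (1/(C1 + 3*b))^(1/3)


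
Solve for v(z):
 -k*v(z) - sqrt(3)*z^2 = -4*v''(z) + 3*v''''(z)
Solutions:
 v(z) = C1*exp(-sqrt(3)*z*sqrt(2 - sqrt(4 - 3*k))/3) + C2*exp(sqrt(3)*z*sqrt(2 - sqrt(4 - 3*k))/3) + C3*exp(-sqrt(3)*z*sqrt(sqrt(4 - 3*k) + 2)/3) + C4*exp(sqrt(3)*z*sqrt(sqrt(4 - 3*k) + 2)/3) - sqrt(3)*z^2/k - 8*sqrt(3)/k^2


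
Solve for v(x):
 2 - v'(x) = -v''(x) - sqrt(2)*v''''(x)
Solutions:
 v(x) = C1 + C2*exp(-x*(-2*2^(1/6)*3^(2/3)/(9*sqrt(2) + sqrt(6)*sqrt(2*sqrt(2) + 27))^(1/3) + 6^(1/3)*(9*sqrt(2) + sqrt(6)*sqrt(2*sqrt(2) + 27))^(1/3))/12)*sin(x*(6*6^(1/6)/(9*sqrt(2) + sqrt(6)*sqrt(2*sqrt(2) + 27))^(1/3) + 2^(1/3)*3^(5/6)*(9*sqrt(2) + sqrt(6)*sqrt(2*sqrt(2) + 27))^(1/3))/12) + C3*exp(-x*(-2*2^(1/6)*3^(2/3)/(9*sqrt(2) + sqrt(6)*sqrt(2*sqrt(2) + 27))^(1/3) + 6^(1/3)*(9*sqrt(2) + sqrt(6)*sqrt(2*sqrt(2) + 27))^(1/3))/12)*cos(x*(6*6^(1/6)/(9*sqrt(2) + sqrt(6)*sqrt(2*sqrt(2) + 27))^(1/3) + 2^(1/3)*3^(5/6)*(9*sqrt(2) + sqrt(6)*sqrt(2*sqrt(2) + 27))^(1/3))/12) + C4*exp(x*(-2*2^(1/6)*3^(2/3)/(9*sqrt(2) + sqrt(6)*sqrt(2*sqrt(2) + 27))^(1/3) + 6^(1/3)*(9*sqrt(2) + sqrt(6)*sqrt(2*sqrt(2) + 27))^(1/3))/6) + 2*x


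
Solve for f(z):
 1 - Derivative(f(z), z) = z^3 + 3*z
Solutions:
 f(z) = C1 - z^4/4 - 3*z^2/2 + z


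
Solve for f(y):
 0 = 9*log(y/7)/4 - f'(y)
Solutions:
 f(y) = C1 + 9*y*log(y)/4 - 9*y*log(7)/4 - 9*y/4


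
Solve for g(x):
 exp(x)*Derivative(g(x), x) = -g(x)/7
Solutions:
 g(x) = C1*exp(exp(-x)/7)


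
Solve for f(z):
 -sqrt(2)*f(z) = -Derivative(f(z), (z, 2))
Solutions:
 f(z) = C1*exp(-2^(1/4)*z) + C2*exp(2^(1/4)*z)


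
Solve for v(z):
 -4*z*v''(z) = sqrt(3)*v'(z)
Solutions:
 v(z) = C1 + C2*z^(1 - sqrt(3)/4)


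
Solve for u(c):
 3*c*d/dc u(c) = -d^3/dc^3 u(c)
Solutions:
 u(c) = C1 + Integral(C2*airyai(-3^(1/3)*c) + C3*airybi(-3^(1/3)*c), c)


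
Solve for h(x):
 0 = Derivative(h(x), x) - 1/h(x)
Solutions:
 h(x) = -sqrt(C1 + 2*x)
 h(x) = sqrt(C1 + 2*x)


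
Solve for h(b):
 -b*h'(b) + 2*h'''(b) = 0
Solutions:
 h(b) = C1 + Integral(C2*airyai(2^(2/3)*b/2) + C3*airybi(2^(2/3)*b/2), b)


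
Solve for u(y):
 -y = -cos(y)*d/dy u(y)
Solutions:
 u(y) = C1 + Integral(y/cos(y), y)


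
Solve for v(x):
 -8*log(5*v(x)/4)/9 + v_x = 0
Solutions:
 9*Integral(1/(-log(_y) - log(5) + 2*log(2)), (_y, v(x)))/8 = C1 - x


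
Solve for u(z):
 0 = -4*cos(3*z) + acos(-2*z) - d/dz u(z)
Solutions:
 u(z) = C1 + z*acos(-2*z) + sqrt(1 - 4*z^2)/2 - 4*sin(3*z)/3


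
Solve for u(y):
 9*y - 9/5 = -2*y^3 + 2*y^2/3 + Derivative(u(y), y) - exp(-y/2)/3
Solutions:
 u(y) = C1 + y^4/2 - 2*y^3/9 + 9*y^2/2 - 9*y/5 - 2*exp(-y/2)/3


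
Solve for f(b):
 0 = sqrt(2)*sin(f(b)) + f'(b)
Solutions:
 f(b) = -acos((-C1 - exp(2*sqrt(2)*b))/(C1 - exp(2*sqrt(2)*b))) + 2*pi
 f(b) = acos((-C1 - exp(2*sqrt(2)*b))/(C1 - exp(2*sqrt(2)*b)))


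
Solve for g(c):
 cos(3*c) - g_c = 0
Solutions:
 g(c) = C1 + sin(3*c)/3


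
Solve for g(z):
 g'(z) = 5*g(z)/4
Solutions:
 g(z) = C1*exp(5*z/4)


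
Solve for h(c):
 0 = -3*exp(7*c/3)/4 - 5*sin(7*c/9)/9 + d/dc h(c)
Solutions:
 h(c) = C1 + 9*exp(7*c/3)/28 - 5*cos(7*c/9)/7


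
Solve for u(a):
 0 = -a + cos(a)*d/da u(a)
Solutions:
 u(a) = C1 + Integral(a/cos(a), a)


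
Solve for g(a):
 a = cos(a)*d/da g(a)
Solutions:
 g(a) = C1 + Integral(a/cos(a), a)


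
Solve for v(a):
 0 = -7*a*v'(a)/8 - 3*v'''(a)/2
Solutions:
 v(a) = C1 + Integral(C2*airyai(-126^(1/3)*a/6) + C3*airybi(-126^(1/3)*a/6), a)


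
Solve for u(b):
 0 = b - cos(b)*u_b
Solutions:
 u(b) = C1 + Integral(b/cos(b), b)


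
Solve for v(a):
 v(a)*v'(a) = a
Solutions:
 v(a) = -sqrt(C1 + a^2)
 v(a) = sqrt(C1 + a^2)


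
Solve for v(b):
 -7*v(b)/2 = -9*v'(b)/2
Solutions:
 v(b) = C1*exp(7*b/9)


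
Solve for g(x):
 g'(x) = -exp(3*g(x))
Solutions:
 g(x) = log((-3^(2/3) - 3*3^(1/6)*I)*(1/(C1 + x))^(1/3)/6)
 g(x) = log((-3^(2/3) + 3*3^(1/6)*I)*(1/(C1 + x))^(1/3)/6)
 g(x) = log(1/(C1 + 3*x))/3


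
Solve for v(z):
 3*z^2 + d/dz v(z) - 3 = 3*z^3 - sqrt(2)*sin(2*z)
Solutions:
 v(z) = C1 + 3*z^4/4 - z^3 + 3*z + sqrt(2)*cos(2*z)/2


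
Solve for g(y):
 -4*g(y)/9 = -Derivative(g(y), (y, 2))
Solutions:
 g(y) = C1*exp(-2*y/3) + C2*exp(2*y/3)


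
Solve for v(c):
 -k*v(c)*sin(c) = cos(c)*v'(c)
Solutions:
 v(c) = C1*exp(k*log(cos(c)))


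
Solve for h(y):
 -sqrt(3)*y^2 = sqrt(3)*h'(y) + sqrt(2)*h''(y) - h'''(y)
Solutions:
 h(y) = C1 + C2*exp(sqrt(2)*y*(1 - sqrt(1 + 2*sqrt(3)))/2) + C3*exp(sqrt(2)*y*(1 + sqrt(1 + 2*sqrt(3)))/2) - y^3/3 + sqrt(6)*y^2/3 - 4*y/3 - 2*sqrt(3)*y/3


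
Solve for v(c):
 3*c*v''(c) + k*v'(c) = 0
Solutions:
 v(c) = C1 + c^(1 - re(k)/3)*(C2*sin(log(c)*Abs(im(k))/3) + C3*cos(log(c)*im(k)/3))


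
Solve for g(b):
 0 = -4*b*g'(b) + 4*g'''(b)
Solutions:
 g(b) = C1 + Integral(C2*airyai(b) + C3*airybi(b), b)


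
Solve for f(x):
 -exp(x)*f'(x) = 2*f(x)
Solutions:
 f(x) = C1*exp(2*exp(-x))


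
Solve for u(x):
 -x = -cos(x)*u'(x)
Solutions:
 u(x) = C1 + Integral(x/cos(x), x)


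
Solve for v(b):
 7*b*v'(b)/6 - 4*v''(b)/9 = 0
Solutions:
 v(b) = C1 + C2*erfi(sqrt(21)*b/4)


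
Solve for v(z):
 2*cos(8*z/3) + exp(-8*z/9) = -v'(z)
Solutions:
 v(z) = C1 - 3*sin(8*z/3)/4 + 9*exp(-8*z/9)/8


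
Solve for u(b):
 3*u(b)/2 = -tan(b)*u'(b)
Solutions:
 u(b) = C1/sin(b)^(3/2)


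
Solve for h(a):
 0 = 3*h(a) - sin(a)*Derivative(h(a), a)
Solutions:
 h(a) = C1*(cos(a) - 1)^(3/2)/(cos(a) + 1)^(3/2)


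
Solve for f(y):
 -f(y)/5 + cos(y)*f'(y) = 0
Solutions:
 f(y) = C1*(sin(y) + 1)^(1/10)/(sin(y) - 1)^(1/10)


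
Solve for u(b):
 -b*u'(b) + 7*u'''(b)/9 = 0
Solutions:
 u(b) = C1 + Integral(C2*airyai(21^(2/3)*b/7) + C3*airybi(21^(2/3)*b/7), b)


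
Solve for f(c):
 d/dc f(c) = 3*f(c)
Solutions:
 f(c) = C1*exp(3*c)


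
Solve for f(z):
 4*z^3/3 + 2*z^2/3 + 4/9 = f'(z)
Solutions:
 f(z) = C1 + z^4/3 + 2*z^3/9 + 4*z/9


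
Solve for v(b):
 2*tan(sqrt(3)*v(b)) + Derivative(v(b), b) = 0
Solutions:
 v(b) = sqrt(3)*(pi - asin(C1*exp(-2*sqrt(3)*b)))/3
 v(b) = sqrt(3)*asin(C1*exp(-2*sqrt(3)*b))/3


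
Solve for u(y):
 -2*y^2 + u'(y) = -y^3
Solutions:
 u(y) = C1 - y^4/4 + 2*y^3/3


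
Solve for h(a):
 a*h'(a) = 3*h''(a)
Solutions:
 h(a) = C1 + C2*erfi(sqrt(6)*a/6)


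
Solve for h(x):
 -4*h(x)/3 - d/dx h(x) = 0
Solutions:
 h(x) = C1*exp(-4*x/3)


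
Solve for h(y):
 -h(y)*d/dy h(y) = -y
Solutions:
 h(y) = -sqrt(C1 + y^2)
 h(y) = sqrt(C1 + y^2)


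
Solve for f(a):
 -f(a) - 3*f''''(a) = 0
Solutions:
 f(a) = (C1*sin(sqrt(2)*3^(3/4)*a/6) + C2*cos(sqrt(2)*3^(3/4)*a/6))*exp(-sqrt(2)*3^(3/4)*a/6) + (C3*sin(sqrt(2)*3^(3/4)*a/6) + C4*cos(sqrt(2)*3^(3/4)*a/6))*exp(sqrt(2)*3^(3/4)*a/6)


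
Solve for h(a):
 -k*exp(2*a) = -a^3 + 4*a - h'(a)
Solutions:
 h(a) = C1 - a^4/4 + 2*a^2 + k*exp(2*a)/2


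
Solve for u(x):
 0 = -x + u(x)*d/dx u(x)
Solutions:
 u(x) = -sqrt(C1 + x^2)
 u(x) = sqrt(C1 + x^2)


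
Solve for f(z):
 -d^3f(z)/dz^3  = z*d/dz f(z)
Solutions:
 f(z) = C1 + Integral(C2*airyai(-z) + C3*airybi(-z), z)


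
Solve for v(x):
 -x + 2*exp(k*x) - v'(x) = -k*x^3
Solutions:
 v(x) = C1 + k*x^4/4 - x^2/2 + 2*exp(k*x)/k


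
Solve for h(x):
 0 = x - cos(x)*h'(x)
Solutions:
 h(x) = C1 + Integral(x/cos(x), x)


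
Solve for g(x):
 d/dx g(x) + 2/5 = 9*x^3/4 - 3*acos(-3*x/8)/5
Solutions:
 g(x) = C1 + 9*x^4/16 - 3*x*acos(-3*x/8)/5 - 2*x/5 - sqrt(64 - 9*x^2)/5


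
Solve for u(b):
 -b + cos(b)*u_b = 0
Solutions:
 u(b) = C1 + Integral(b/cos(b), b)


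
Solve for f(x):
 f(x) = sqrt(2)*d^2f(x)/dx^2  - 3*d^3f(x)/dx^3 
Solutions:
 f(x) = C1*exp(x*(4*2^(1/3)/(-4*sqrt(2) + sqrt(-32 + (243 - 4*sqrt(2))^2) + 243)^(1/3) + 4*sqrt(2) + 2^(2/3)*(-4*sqrt(2) + sqrt(-32 + (243 - 4*sqrt(2))^2) + 243)^(1/3))/36)*sin(2^(1/3)*sqrt(3)*x*(-2^(1/3)*(-4*sqrt(2) + 27*sqrt(-32/729 + (9 - 4*sqrt(2)/27)^2) + 243)^(1/3) + 4/(-4*sqrt(2) + 27*sqrt(-32/729 + (9 - 4*sqrt(2)/27)^2) + 243)^(1/3))/36) + C2*exp(x*(4*2^(1/3)/(-4*sqrt(2) + sqrt(-32 + (243 - 4*sqrt(2))^2) + 243)^(1/3) + 4*sqrt(2) + 2^(2/3)*(-4*sqrt(2) + sqrt(-32 + (243 - 4*sqrt(2))^2) + 243)^(1/3))/36)*cos(2^(1/3)*sqrt(3)*x*(-2^(1/3)*(-4*sqrt(2) + 27*sqrt(-32/729 + (9 - 4*sqrt(2)/27)^2) + 243)^(1/3) + 4/(-4*sqrt(2) + 27*sqrt(-32/729 + (9 - 4*sqrt(2)/27)^2) + 243)^(1/3))/36) + C3*exp(x*(-2^(2/3)*(-4*sqrt(2) + sqrt(-32 + (243 - 4*sqrt(2))^2) + 243)^(1/3) - 4*2^(1/3)/(-4*sqrt(2) + sqrt(-32 + (243 - 4*sqrt(2))^2) + 243)^(1/3) + 2*sqrt(2))/18)


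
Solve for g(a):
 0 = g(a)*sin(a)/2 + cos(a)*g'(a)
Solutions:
 g(a) = C1*sqrt(cos(a))


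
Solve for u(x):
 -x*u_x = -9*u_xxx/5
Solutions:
 u(x) = C1 + Integral(C2*airyai(15^(1/3)*x/3) + C3*airybi(15^(1/3)*x/3), x)


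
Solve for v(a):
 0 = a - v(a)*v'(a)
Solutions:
 v(a) = -sqrt(C1 + a^2)
 v(a) = sqrt(C1 + a^2)


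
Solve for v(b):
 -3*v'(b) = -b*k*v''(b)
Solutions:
 v(b) = C1 + b^(((re(k) + 3)*re(k) + im(k)^2)/(re(k)^2 + im(k)^2))*(C2*sin(3*log(b)*Abs(im(k))/(re(k)^2 + im(k)^2)) + C3*cos(3*log(b)*im(k)/(re(k)^2 + im(k)^2)))


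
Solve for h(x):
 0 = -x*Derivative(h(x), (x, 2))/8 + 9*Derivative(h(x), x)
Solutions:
 h(x) = C1 + C2*x^73


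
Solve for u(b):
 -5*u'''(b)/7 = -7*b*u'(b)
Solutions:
 u(b) = C1 + Integral(C2*airyai(35^(2/3)*b/5) + C3*airybi(35^(2/3)*b/5), b)


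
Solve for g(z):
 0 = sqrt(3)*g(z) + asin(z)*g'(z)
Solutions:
 g(z) = C1*exp(-sqrt(3)*Integral(1/asin(z), z))


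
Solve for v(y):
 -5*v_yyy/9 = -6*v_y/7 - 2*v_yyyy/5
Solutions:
 v(y) = C1 + C2*exp(y*(875*5^(2/3)*7^(1/3)/(486*sqrt(192446) + 214321)^(1/3) + 350 + 5^(1/3)*7^(2/3)*(486*sqrt(192446) + 214321)^(1/3))/756)*sin(sqrt(3)*35^(1/3)*y*(-7^(1/3)*(486*sqrt(192446) + 214321)^(1/3) + 875*5^(1/3)/(486*sqrt(192446) + 214321)^(1/3))/756) + C3*exp(y*(875*5^(2/3)*7^(1/3)/(486*sqrt(192446) + 214321)^(1/3) + 350 + 5^(1/3)*7^(2/3)*(486*sqrt(192446) + 214321)^(1/3))/756)*cos(sqrt(3)*35^(1/3)*y*(-7^(1/3)*(486*sqrt(192446) + 214321)^(1/3) + 875*5^(1/3)/(486*sqrt(192446) + 214321)^(1/3))/756) + C4*exp(y*(-5^(1/3)*7^(2/3)*(486*sqrt(192446) + 214321)^(1/3) - 875*5^(2/3)*7^(1/3)/(486*sqrt(192446) + 214321)^(1/3) + 175)/378)


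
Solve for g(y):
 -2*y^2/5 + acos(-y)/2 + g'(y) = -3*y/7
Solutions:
 g(y) = C1 + 2*y^3/15 - 3*y^2/14 - y*acos(-y)/2 - sqrt(1 - y^2)/2


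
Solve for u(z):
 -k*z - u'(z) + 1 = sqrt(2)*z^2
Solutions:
 u(z) = C1 - k*z^2/2 - sqrt(2)*z^3/3 + z


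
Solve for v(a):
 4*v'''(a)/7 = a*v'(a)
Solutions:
 v(a) = C1 + Integral(C2*airyai(14^(1/3)*a/2) + C3*airybi(14^(1/3)*a/2), a)


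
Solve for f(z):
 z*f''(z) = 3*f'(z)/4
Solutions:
 f(z) = C1 + C2*z^(7/4)


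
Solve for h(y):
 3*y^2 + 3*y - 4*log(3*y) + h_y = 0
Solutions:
 h(y) = C1 - y^3 - 3*y^2/2 + 4*y*log(y) - 4*y + y*log(81)


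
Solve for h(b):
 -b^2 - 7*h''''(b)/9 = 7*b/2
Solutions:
 h(b) = C1 + C2*b + C3*b^2 + C4*b^3 - b^6/280 - 3*b^5/80


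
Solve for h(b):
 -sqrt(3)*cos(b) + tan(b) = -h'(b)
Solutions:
 h(b) = C1 + log(cos(b)) + sqrt(3)*sin(b)


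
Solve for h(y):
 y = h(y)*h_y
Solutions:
 h(y) = -sqrt(C1 + y^2)
 h(y) = sqrt(C1 + y^2)


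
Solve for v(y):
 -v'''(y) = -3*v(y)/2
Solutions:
 v(y) = C3*exp(2^(2/3)*3^(1/3)*y/2) + (C1*sin(2^(2/3)*3^(5/6)*y/4) + C2*cos(2^(2/3)*3^(5/6)*y/4))*exp(-2^(2/3)*3^(1/3)*y/4)


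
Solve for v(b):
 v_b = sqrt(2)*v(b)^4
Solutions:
 v(b) = (-1/(C1 + 3*sqrt(2)*b))^(1/3)
 v(b) = (-1/(C1 + sqrt(2)*b))^(1/3)*(-3^(2/3) - 3*3^(1/6)*I)/6
 v(b) = (-1/(C1 + sqrt(2)*b))^(1/3)*(-3^(2/3) + 3*3^(1/6)*I)/6


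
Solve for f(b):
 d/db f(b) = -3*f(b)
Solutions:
 f(b) = C1*exp(-3*b)


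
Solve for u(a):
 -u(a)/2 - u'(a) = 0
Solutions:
 u(a) = C1*exp(-a/2)


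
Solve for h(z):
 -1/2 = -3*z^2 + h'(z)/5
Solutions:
 h(z) = C1 + 5*z^3 - 5*z/2


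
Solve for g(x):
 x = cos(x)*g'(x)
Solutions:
 g(x) = C1 + Integral(x/cos(x), x)


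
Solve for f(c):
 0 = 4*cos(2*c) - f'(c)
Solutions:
 f(c) = C1 + 2*sin(2*c)


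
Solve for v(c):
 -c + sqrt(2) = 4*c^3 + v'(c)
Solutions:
 v(c) = C1 - c^4 - c^2/2 + sqrt(2)*c


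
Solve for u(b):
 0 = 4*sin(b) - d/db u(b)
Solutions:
 u(b) = C1 - 4*cos(b)


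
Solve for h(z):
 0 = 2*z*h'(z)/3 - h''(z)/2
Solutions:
 h(z) = C1 + C2*erfi(sqrt(6)*z/3)


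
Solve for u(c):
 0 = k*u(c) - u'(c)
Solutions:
 u(c) = C1*exp(c*k)


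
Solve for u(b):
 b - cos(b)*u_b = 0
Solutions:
 u(b) = C1 + Integral(b/cos(b), b)


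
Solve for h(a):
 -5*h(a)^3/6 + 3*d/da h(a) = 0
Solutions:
 h(a) = -3*sqrt(-1/(C1 + 5*a))
 h(a) = 3*sqrt(-1/(C1 + 5*a))


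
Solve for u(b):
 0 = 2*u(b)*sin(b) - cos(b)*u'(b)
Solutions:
 u(b) = C1/cos(b)^2


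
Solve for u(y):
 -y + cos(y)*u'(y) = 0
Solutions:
 u(y) = C1 + Integral(y/cos(y), y)


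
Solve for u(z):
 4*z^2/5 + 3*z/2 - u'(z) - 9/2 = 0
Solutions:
 u(z) = C1 + 4*z^3/15 + 3*z^2/4 - 9*z/2


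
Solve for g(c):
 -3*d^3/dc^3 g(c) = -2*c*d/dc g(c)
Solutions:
 g(c) = C1 + Integral(C2*airyai(2^(1/3)*3^(2/3)*c/3) + C3*airybi(2^(1/3)*3^(2/3)*c/3), c)


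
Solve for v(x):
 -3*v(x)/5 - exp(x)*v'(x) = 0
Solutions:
 v(x) = C1*exp(3*exp(-x)/5)


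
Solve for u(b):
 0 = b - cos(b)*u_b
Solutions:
 u(b) = C1 + Integral(b/cos(b), b)


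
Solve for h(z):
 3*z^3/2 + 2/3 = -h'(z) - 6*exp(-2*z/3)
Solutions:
 h(z) = C1 - 3*z^4/8 - 2*z/3 + 9*exp(-2*z/3)


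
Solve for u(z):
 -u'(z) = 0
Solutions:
 u(z) = C1


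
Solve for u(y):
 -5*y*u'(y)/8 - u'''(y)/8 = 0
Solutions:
 u(y) = C1 + Integral(C2*airyai(-5^(1/3)*y) + C3*airybi(-5^(1/3)*y), y)


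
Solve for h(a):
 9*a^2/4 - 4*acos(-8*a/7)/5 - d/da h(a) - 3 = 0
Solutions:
 h(a) = C1 + 3*a^3/4 - 4*a*acos(-8*a/7)/5 - 3*a - sqrt(49 - 64*a^2)/10


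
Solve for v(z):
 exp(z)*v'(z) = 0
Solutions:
 v(z) = C1


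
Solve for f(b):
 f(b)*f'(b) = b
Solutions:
 f(b) = -sqrt(C1 + b^2)
 f(b) = sqrt(C1 + b^2)


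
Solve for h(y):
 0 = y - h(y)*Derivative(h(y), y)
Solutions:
 h(y) = -sqrt(C1 + y^2)
 h(y) = sqrt(C1 + y^2)


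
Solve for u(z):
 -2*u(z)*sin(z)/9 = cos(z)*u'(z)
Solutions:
 u(z) = C1*cos(z)^(2/9)


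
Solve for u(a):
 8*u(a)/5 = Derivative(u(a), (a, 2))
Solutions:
 u(a) = C1*exp(-2*sqrt(10)*a/5) + C2*exp(2*sqrt(10)*a/5)


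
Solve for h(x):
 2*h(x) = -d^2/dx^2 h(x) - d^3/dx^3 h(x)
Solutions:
 h(x) = C1*exp(x*(-2 + (3*sqrt(87) + 28)^(-1/3) + (3*sqrt(87) + 28)^(1/3))/6)*sin(sqrt(3)*x*(-(3*sqrt(87) + 28)^(1/3) + (3*sqrt(87) + 28)^(-1/3))/6) + C2*exp(x*(-2 + (3*sqrt(87) + 28)^(-1/3) + (3*sqrt(87) + 28)^(1/3))/6)*cos(sqrt(3)*x*(-(3*sqrt(87) + 28)^(1/3) + (3*sqrt(87) + 28)^(-1/3))/6) + C3*exp(-x*((3*sqrt(87) + 28)^(-1/3) + 1 + (3*sqrt(87) + 28)^(1/3))/3)


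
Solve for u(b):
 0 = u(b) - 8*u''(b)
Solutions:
 u(b) = C1*exp(-sqrt(2)*b/4) + C2*exp(sqrt(2)*b/4)


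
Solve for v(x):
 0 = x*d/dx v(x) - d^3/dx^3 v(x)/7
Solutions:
 v(x) = C1 + Integral(C2*airyai(7^(1/3)*x) + C3*airybi(7^(1/3)*x), x)


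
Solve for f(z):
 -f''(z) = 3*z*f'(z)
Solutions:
 f(z) = C1 + C2*erf(sqrt(6)*z/2)


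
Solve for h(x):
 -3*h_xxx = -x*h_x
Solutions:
 h(x) = C1 + Integral(C2*airyai(3^(2/3)*x/3) + C3*airybi(3^(2/3)*x/3), x)


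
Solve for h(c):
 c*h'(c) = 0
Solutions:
 h(c) = C1


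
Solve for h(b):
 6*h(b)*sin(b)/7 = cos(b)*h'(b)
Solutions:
 h(b) = C1/cos(b)^(6/7)


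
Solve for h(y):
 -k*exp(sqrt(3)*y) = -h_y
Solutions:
 h(y) = C1 + sqrt(3)*k*exp(sqrt(3)*y)/3


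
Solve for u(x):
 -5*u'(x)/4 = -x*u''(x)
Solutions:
 u(x) = C1 + C2*x^(9/4)


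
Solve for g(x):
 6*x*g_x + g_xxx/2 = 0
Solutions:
 g(x) = C1 + Integral(C2*airyai(-12^(1/3)*x) + C3*airybi(-12^(1/3)*x), x)


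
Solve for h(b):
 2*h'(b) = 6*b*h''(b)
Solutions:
 h(b) = C1 + C2*b^(4/3)


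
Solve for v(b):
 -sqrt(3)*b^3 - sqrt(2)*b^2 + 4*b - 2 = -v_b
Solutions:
 v(b) = C1 + sqrt(3)*b^4/4 + sqrt(2)*b^3/3 - 2*b^2 + 2*b


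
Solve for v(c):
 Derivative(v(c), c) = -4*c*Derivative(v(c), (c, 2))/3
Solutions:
 v(c) = C1 + C2*c^(1/4)


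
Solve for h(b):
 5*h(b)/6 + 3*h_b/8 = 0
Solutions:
 h(b) = C1*exp(-20*b/9)


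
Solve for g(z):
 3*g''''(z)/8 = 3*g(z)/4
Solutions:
 g(z) = C1*exp(-2^(1/4)*z) + C2*exp(2^(1/4)*z) + C3*sin(2^(1/4)*z) + C4*cos(2^(1/4)*z)


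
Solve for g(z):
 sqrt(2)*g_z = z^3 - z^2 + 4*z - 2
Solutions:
 g(z) = C1 + sqrt(2)*z^4/8 - sqrt(2)*z^3/6 + sqrt(2)*z^2 - sqrt(2)*z


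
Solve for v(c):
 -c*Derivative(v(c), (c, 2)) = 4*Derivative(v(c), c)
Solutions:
 v(c) = C1 + C2/c^3


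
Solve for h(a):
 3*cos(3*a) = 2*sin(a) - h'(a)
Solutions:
 h(a) = C1 - sin(3*a) - 2*cos(a)


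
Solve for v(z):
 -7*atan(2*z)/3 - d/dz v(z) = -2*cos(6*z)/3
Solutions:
 v(z) = C1 - 7*z*atan(2*z)/3 + 7*log(4*z^2 + 1)/12 + sin(6*z)/9


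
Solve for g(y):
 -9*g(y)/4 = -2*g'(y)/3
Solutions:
 g(y) = C1*exp(27*y/8)


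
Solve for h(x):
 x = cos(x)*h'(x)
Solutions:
 h(x) = C1 + Integral(x/cos(x), x)


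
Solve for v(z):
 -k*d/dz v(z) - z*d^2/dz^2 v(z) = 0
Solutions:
 v(z) = C1 + z^(1 - re(k))*(C2*sin(log(z)*Abs(im(k))) + C3*cos(log(z)*im(k)))


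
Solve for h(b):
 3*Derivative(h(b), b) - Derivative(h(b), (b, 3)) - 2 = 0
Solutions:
 h(b) = C1 + C2*exp(-sqrt(3)*b) + C3*exp(sqrt(3)*b) + 2*b/3


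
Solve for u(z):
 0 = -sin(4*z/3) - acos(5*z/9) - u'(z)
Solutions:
 u(z) = C1 - z*acos(5*z/9) + sqrt(81 - 25*z^2)/5 + 3*cos(4*z/3)/4


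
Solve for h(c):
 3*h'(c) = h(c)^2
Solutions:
 h(c) = -3/(C1 + c)


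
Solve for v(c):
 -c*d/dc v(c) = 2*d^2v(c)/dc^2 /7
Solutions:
 v(c) = C1 + C2*erf(sqrt(7)*c/2)


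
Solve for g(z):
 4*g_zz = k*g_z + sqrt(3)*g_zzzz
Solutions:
 g(z) = C1 + C2*exp(-z*(2^(2/3)*3^(1/6)*(9*k + sqrt(81*k^2 - 256*sqrt(3)))^(1/3) + 8*6^(1/3)/(9*k + sqrt(81*k^2 - 256*sqrt(3)))^(1/3))/6) + C3*exp(z*(2^(2/3)*3^(1/6)*(9*k + sqrt(81*k^2 - 256*sqrt(3)))^(1/3) - 6^(2/3)*I*(9*k + sqrt(81*k^2 - 256*sqrt(3)))^(1/3) - 64*sqrt(3)/((9*k + sqrt(81*k^2 - 256*sqrt(3)))^(1/3)*(-2^(2/3)*3^(1/6) + 6^(2/3)*I)))/12) + C4*exp(z*(2^(2/3)*3^(1/6)*(9*k + sqrt(81*k^2 - 256*sqrt(3)))^(1/3) + 6^(2/3)*I*(9*k + sqrt(81*k^2 - 256*sqrt(3)))^(1/3) + 64*sqrt(3)/((9*k + sqrt(81*k^2 - 256*sqrt(3)))^(1/3)*(2^(2/3)*3^(1/6) + 6^(2/3)*I)))/12)


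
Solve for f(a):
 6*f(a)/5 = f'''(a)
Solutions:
 f(a) = C3*exp(5^(2/3)*6^(1/3)*a/5) + (C1*sin(2^(1/3)*3^(5/6)*5^(2/3)*a/10) + C2*cos(2^(1/3)*3^(5/6)*5^(2/3)*a/10))*exp(-5^(2/3)*6^(1/3)*a/10)


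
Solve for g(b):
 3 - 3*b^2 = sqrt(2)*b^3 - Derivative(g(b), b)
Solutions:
 g(b) = C1 + sqrt(2)*b^4/4 + b^3 - 3*b


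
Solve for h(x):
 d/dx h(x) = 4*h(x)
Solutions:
 h(x) = C1*exp(4*x)


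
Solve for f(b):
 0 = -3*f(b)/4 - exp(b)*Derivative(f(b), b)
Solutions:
 f(b) = C1*exp(3*exp(-b)/4)


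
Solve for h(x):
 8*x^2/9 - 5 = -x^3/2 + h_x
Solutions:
 h(x) = C1 + x^4/8 + 8*x^3/27 - 5*x


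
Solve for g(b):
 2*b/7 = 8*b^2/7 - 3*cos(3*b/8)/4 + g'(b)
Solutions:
 g(b) = C1 - 8*b^3/21 + b^2/7 + 2*sin(3*b/8)


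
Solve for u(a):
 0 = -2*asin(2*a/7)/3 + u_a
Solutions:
 u(a) = C1 + 2*a*asin(2*a/7)/3 + sqrt(49 - 4*a^2)/3


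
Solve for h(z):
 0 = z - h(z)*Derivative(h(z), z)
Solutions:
 h(z) = -sqrt(C1 + z^2)
 h(z) = sqrt(C1 + z^2)


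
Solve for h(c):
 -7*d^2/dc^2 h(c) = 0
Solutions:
 h(c) = C1 + C2*c


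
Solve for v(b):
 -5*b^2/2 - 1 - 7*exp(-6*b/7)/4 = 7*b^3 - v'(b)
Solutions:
 v(b) = C1 + 7*b^4/4 + 5*b^3/6 + b - 49*exp(-6*b/7)/24


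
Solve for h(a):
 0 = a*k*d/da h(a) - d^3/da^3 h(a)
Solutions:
 h(a) = C1 + Integral(C2*airyai(a*k^(1/3)) + C3*airybi(a*k^(1/3)), a)


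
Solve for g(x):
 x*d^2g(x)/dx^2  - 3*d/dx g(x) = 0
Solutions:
 g(x) = C1 + C2*x^4


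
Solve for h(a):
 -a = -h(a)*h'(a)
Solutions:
 h(a) = -sqrt(C1 + a^2)
 h(a) = sqrt(C1 + a^2)


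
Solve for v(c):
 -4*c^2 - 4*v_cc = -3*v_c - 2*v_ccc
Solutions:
 v(c) = C1 + 4*c^3/9 + 16*c^2/9 + 80*c/27 + (C2*sin(sqrt(2)*c/2) + C3*cos(sqrt(2)*c/2))*exp(c)


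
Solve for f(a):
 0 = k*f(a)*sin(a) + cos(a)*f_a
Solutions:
 f(a) = C1*exp(k*log(cos(a)))


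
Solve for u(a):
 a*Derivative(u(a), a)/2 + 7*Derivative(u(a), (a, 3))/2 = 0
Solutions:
 u(a) = C1 + Integral(C2*airyai(-7^(2/3)*a/7) + C3*airybi(-7^(2/3)*a/7), a)


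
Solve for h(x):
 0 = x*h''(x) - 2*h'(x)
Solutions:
 h(x) = C1 + C2*x^3


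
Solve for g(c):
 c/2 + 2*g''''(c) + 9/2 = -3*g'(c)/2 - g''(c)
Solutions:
 g(c) = C1 + C2*exp(-3^(1/3)*c*(-(27 + sqrt(753))^(1/3) + 2*3^(1/3)/(27 + sqrt(753))^(1/3))/12)*sin(3^(1/6)*c*(6/(27 + sqrt(753))^(1/3) + 3^(2/3)*(27 + sqrt(753))^(1/3))/12) + C3*exp(-3^(1/3)*c*(-(27 + sqrt(753))^(1/3) + 2*3^(1/3)/(27 + sqrt(753))^(1/3))/12)*cos(3^(1/6)*c*(6/(27 + sqrt(753))^(1/3) + 3^(2/3)*(27 + sqrt(753))^(1/3))/12) + C4*exp(3^(1/3)*c*(-(27 + sqrt(753))^(1/3) + 2*3^(1/3)/(27 + sqrt(753))^(1/3))/6) - c^2/6 - 25*c/9


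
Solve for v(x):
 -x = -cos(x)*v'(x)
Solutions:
 v(x) = C1 + Integral(x/cos(x), x)


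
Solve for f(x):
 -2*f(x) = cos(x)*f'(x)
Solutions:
 f(x) = C1*(sin(x) - 1)/(sin(x) + 1)


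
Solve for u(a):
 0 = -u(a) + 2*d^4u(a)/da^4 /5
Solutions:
 u(a) = C1*exp(-2^(3/4)*5^(1/4)*a/2) + C2*exp(2^(3/4)*5^(1/4)*a/2) + C3*sin(2^(3/4)*5^(1/4)*a/2) + C4*cos(2^(3/4)*5^(1/4)*a/2)


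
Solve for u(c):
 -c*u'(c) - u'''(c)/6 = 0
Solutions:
 u(c) = C1 + Integral(C2*airyai(-6^(1/3)*c) + C3*airybi(-6^(1/3)*c), c)


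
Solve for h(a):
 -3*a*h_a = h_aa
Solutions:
 h(a) = C1 + C2*erf(sqrt(6)*a/2)


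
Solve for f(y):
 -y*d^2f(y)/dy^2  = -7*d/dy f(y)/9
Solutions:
 f(y) = C1 + C2*y^(16/9)


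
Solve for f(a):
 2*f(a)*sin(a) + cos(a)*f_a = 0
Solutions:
 f(a) = C1*cos(a)^2


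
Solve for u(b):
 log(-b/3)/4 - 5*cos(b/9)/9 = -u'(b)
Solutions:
 u(b) = C1 - b*log(-b)/4 + b/4 + b*log(3)/4 + 5*sin(b/9)


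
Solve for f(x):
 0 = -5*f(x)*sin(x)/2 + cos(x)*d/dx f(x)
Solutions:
 f(x) = C1/cos(x)^(5/2)


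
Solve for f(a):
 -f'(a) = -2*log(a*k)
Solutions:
 f(a) = C1 + 2*a*log(a*k) - 2*a


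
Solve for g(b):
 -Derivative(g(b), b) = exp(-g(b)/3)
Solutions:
 g(b) = 3*log(C1 - b/3)


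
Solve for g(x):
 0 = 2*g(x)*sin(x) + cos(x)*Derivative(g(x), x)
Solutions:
 g(x) = C1*cos(x)^2


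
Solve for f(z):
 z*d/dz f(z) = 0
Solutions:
 f(z) = C1


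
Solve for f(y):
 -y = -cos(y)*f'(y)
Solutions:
 f(y) = C1 + Integral(y/cos(y), y)


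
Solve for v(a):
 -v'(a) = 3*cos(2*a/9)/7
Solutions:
 v(a) = C1 - 27*sin(2*a/9)/14


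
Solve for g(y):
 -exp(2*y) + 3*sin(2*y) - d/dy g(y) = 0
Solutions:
 g(y) = C1 - exp(2*y)/2 - 3*cos(2*y)/2


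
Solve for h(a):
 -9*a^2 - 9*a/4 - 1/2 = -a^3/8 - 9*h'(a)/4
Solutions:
 h(a) = C1 - a^4/72 + 4*a^3/3 + a^2/2 + 2*a/9


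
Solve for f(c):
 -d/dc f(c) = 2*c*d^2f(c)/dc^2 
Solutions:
 f(c) = C1 + C2*sqrt(c)


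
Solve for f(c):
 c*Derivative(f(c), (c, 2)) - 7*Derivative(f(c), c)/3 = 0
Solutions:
 f(c) = C1 + C2*c^(10/3)


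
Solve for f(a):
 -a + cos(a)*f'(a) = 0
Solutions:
 f(a) = C1 + Integral(a/cos(a), a)


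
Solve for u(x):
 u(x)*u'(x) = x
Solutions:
 u(x) = -sqrt(C1 + x^2)
 u(x) = sqrt(C1 + x^2)


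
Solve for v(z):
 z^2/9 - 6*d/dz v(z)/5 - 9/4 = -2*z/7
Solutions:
 v(z) = C1 + 5*z^3/162 + 5*z^2/42 - 15*z/8


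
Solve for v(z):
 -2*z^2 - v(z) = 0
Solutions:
 v(z) = -2*z^2


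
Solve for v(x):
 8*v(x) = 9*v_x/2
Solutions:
 v(x) = C1*exp(16*x/9)


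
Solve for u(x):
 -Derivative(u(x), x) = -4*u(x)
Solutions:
 u(x) = C1*exp(4*x)


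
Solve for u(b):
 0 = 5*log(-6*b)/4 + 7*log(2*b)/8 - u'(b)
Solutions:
 u(b) = C1 + 17*b*log(b)/8 + b*(-17 + 7*log(2) + 10*log(6) + 10*I*pi)/8


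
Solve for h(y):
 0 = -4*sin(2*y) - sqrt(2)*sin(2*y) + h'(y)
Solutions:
 h(y) = C1 - 2*cos(2*y) - sqrt(2)*cos(2*y)/2


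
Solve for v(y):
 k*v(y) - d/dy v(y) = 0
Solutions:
 v(y) = C1*exp(k*y)


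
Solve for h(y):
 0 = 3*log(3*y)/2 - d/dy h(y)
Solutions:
 h(y) = C1 + 3*y*log(y)/2 - 3*y/2 + 3*y*log(3)/2


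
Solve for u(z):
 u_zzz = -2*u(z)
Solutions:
 u(z) = C3*exp(-2^(1/3)*z) + (C1*sin(2^(1/3)*sqrt(3)*z/2) + C2*cos(2^(1/3)*sqrt(3)*z/2))*exp(2^(1/3)*z/2)


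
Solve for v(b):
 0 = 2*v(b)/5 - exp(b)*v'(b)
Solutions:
 v(b) = C1*exp(-2*exp(-b)/5)


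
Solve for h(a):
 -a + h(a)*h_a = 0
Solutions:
 h(a) = -sqrt(C1 + a^2)
 h(a) = sqrt(C1 + a^2)


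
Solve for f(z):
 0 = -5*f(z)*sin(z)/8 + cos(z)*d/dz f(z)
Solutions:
 f(z) = C1/cos(z)^(5/8)


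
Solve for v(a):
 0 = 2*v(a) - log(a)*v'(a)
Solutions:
 v(a) = C1*exp(2*li(a))


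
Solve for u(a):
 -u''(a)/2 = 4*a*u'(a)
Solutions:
 u(a) = C1 + C2*erf(2*a)


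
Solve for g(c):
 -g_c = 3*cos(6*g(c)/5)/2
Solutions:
 3*c/2 - 5*log(sin(6*g(c)/5) - 1)/12 + 5*log(sin(6*g(c)/5) + 1)/12 = C1


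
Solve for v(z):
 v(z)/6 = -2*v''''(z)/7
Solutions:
 v(z) = (C1*sin(3^(3/4)*7^(1/4)*z/6) + C2*cos(3^(3/4)*7^(1/4)*z/6))*exp(-3^(3/4)*7^(1/4)*z/6) + (C3*sin(3^(3/4)*7^(1/4)*z/6) + C4*cos(3^(3/4)*7^(1/4)*z/6))*exp(3^(3/4)*7^(1/4)*z/6)


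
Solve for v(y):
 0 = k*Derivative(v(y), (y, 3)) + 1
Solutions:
 v(y) = C1 + C2*y + C3*y^2 - y^3/(6*k)


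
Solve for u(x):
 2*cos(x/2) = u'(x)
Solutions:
 u(x) = C1 + 4*sin(x/2)


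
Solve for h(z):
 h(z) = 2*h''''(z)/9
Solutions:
 h(z) = C1*exp(-2^(3/4)*sqrt(3)*z/2) + C2*exp(2^(3/4)*sqrt(3)*z/2) + C3*sin(2^(3/4)*sqrt(3)*z/2) + C4*cos(2^(3/4)*sqrt(3)*z/2)


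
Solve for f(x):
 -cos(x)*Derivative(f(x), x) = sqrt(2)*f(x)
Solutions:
 f(x) = C1*(sin(x) - 1)^(sqrt(2)/2)/(sin(x) + 1)^(sqrt(2)/2)


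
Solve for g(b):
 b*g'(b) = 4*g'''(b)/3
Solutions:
 g(b) = C1 + Integral(C2*airyai(6^(1/3)*b/2) + C3*airybi(6^(1/3)*b/2), b)


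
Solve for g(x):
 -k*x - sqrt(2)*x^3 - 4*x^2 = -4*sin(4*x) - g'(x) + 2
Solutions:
 g(x) = C1 + k*x^2/2 + sqrt(2)*x^4/4 + 4*x^3/3 + 2*x + cos(4*x)


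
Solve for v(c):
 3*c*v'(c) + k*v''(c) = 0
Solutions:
 v(c) = C1 + C2*sqrt(k)*erf(sqrt(6)*c*sqrt(1/k)/2)


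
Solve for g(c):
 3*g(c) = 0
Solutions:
 g(c) = 0


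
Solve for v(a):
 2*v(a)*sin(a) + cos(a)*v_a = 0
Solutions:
 v(a) = C1*cos(a)^2


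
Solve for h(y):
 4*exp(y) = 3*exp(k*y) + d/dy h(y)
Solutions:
 h(y) = C1 + 4*exp(y) - 3*exp(k*y)/k


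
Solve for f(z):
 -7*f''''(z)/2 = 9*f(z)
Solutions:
 f(z) = (C1*sin(14^(3/4)*sqrt(3)*z/14) + C2*cos(14^(3/4)*sqrt(3)*z/14))*exp(-14^(3/4)*sqrt(3)*z/14) + (C3*sin(14^(3/4)*sqrt(3)*z/14) + C4*cos(14^(3/4)*sqrt(3)*z/14))*exp(14^(3/4)*sqrt(3)*z/14)


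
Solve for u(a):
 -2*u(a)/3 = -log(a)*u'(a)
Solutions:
 u(a) = C1*exp(2*li(a)/3)


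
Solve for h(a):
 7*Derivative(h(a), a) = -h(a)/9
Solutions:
 h(a) = C1*exp(-a/63)


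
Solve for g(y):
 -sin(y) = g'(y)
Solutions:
 g(y) = C1 + cos(y)


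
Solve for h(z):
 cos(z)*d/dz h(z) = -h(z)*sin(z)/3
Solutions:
 h(z) = C1*cos(z)^(1/3)


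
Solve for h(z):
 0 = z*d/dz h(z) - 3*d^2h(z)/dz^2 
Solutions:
 h(z) = C1 + C2*erfi(sqrt(6)*z/6)


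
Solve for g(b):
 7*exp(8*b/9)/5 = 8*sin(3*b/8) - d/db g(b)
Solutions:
 g(b) = C1 - 63*exp(8*b/9)/40 - 64*cos(3*b/8)/3


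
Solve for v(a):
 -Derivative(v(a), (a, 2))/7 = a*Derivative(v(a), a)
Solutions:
 v(a) = C1 + C2*erf(sqrt(14)*a/2)


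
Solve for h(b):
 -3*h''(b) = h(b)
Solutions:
 h(b) = C1*sin(sqrt(3)*b/3) + C2*cos(sqrt(3)*b/3)


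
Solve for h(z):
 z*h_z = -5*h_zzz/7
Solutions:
 h(z) = C1 + Integral(C2*airyai(-5^(2/3)*7^(1/3)*z/5) + C3*airybi(-5^(2/3)*7^(1/3)*z/5), z)


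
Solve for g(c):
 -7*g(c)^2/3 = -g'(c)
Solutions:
 g(c) = -3/(C1 + 7*c)


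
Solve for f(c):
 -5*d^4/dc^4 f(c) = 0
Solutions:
 f(c) = C1 + C2*c + C3*c^2 + C4*c^3


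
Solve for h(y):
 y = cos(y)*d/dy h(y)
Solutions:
 h(y) = C1 + Integral(y/cos(y), y)


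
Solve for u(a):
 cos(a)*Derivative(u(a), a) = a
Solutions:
 u(a) = C1 + Integral(a/cos(a), a)


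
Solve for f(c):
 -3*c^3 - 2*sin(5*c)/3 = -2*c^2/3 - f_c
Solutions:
 f(c) = C1 + 3*c^4/4 - 2*c^3/9 - 2*cos(5*c)/15


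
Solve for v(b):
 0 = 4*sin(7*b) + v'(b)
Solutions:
 v(b) = C1 + 4*cos(7*b)/7


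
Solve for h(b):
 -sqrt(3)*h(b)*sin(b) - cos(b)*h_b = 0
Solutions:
 h(b) = C1*cos(b)^(sqrt(3))


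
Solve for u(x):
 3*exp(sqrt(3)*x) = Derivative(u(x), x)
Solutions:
 u(x) = C1 + sqrt(3)*exp(sqrt(3)*x)


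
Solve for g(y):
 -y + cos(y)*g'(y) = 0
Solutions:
 g(y) = C1 + Integral(y/cos(y), y)


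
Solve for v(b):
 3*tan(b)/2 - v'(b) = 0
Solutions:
 v(b) = C1 - 3*log(cos(b))/2


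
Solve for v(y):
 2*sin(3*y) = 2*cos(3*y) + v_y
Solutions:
 v(y) = C1 - 2*sqrt(2)*sin(3*y + pi/4)/3


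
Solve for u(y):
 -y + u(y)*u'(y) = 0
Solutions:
 u(y) = -sqrt(C1 + y^2)
 u(y) = sqrt(C1 + y^2)


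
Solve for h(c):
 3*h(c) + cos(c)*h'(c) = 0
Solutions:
 h(c) = C1*(sin(c) - 1)^(3/2)/(sin(c) + 1)^(3/2)


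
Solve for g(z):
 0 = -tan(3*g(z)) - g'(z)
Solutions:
 g(z) = -asin(C1*exp(-3*z))/3 + pi/3
 g(z) = asin(C1*exp(-3*z))/3


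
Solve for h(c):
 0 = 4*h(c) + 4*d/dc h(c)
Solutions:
 h(c) = C1*exp(-c)


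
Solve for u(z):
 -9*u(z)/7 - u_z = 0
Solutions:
 u(z) = C1*exp(-9*z/7)


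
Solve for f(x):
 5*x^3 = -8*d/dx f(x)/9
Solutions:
 f(x) = C1 - 45*x^4/32


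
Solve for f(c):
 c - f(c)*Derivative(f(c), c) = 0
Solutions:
 f(c) = -sqrt(C1 + c^2)
 f(c) = sqrt(C1 + c^2)


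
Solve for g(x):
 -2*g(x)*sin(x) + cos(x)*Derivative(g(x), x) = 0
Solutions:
 g(x) = C1/cos(x)^2


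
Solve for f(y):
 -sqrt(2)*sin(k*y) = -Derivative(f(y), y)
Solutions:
 f(y) = C1 - sqrt(2)*cos(k*y)/k


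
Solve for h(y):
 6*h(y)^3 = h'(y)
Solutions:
 h(y) = -sqrt(2)*sqrt(-1/(C1 + 6*y))/2
 h(y) = sqrt(2)*sqrt(-1/(C1 + 6*y))/2


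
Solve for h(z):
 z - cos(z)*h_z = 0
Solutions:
 h(z) = C1 + Integral(z/cos(z), z)


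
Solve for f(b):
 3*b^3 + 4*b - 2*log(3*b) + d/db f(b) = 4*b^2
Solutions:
 f(b) = C1 - 3*b^4/4 + 4*b^3/3 - 2*b^2 + 2*b*log(b) - 2*b + 2*b*log(3)


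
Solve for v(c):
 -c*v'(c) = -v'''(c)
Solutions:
 v(c) = C1 + Integral(C2*airyai(c) + C3*airybi(c), c)


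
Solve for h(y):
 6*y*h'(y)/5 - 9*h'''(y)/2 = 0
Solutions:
 h(y) = C1 + Integral(C2*airyai(30^(2/3)*y/15) + C3*airybi(30^(2/3)*y/15), y)


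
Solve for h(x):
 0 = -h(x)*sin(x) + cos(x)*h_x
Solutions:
 h(x) = C1/cos(x)


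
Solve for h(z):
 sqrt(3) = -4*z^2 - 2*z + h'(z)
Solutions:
 h(z) = C1 + 4*z^3/3 + z^2 + sqrt(3)*z


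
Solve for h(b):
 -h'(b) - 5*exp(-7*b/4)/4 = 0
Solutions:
 h(b) = C1 + 5*exp(-7*b/4)/7


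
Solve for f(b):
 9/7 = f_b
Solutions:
 f(b) = C1 + 9*b/7


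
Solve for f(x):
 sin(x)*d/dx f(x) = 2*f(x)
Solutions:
 f(x) = C1*(cos(x) - 1)/(cos(x) + 1)


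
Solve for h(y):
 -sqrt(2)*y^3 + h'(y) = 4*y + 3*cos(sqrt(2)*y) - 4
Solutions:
 h(y) = C1 + sqrt(2)*y^4/4 + 2*y^2 - 4*y + 3*sqrt(2)*sin(sqrt(2)*y)/2


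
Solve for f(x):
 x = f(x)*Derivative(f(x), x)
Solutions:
 f(x) = -sqrt(C1 + x^2)
 f(x) = sqrt(C1 + x^2)


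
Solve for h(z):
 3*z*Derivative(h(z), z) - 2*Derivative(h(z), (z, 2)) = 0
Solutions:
 h(z) = C1 + C2*erfi(sqrt(3)*z/2)


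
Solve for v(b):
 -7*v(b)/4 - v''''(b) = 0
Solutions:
 v(b) = (C1*sin(7^(1/4)*b/2) + C2*cos(7^(1/4)*b/2))*exp(-7^(1/4)*b/2) + (C3*sin(7^(1/4)*b/2) + C4*cos(7^(1/4)*b/2))*exp(7^(1/4)*b/2)


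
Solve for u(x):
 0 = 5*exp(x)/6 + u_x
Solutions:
 u(x) = C1 - 5*exp(x)/6


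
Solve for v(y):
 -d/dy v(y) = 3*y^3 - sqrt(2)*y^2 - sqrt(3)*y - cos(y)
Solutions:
 v(y) = C1 - 3*y^4/4 + sqrt(2)*y^3/3 + sqrt(3)*y^2/2 + sin(y)


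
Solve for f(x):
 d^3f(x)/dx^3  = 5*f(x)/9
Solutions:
 f(x) = C3*exp(15^(1/3)*x/3) + (C1*sin(3^(5/6)*5^(1/3)*x/6) + C2*cos(3^(5/6)*5^(1/3)*x/6))*exp(-15^(1/3)*x/6)


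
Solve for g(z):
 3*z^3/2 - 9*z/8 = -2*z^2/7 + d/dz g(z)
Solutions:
 g(z) = C1 + 3*z^4/8 + 2*z^3/21 - 9*z^2/16


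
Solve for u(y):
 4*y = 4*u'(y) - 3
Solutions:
 u(y) = C1 + y^2/2 + 3*y/4


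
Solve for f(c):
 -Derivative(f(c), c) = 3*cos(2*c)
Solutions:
 f(c) = C1 - 3*sin(2*c)/2


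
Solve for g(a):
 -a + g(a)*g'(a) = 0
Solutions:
 g(a) = -sqrt(C1 + a^2)
 g(a) = sqrt(C1 + a^2)


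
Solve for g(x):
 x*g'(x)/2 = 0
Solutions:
 g(x) = C1


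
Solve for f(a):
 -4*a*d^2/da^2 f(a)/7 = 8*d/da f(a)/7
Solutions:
 f(a) = C1 + C2/a


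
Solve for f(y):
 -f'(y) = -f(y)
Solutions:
 f(y) = C1*exp(y)


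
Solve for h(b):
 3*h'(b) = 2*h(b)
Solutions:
 h(b) = C1*exp(2*b/3)


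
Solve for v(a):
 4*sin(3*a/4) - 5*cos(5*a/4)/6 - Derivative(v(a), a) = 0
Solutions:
 v(a) = C1 - 2*sin(5*a/4)/3 - 16*cos(3*a/4)/3


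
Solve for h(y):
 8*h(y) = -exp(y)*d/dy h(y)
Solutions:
 h(y) = C1*exp(8*exp(-y))


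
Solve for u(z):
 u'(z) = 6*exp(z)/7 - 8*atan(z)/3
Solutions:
 u(z) = C1 - 8*z*atan(z)/3 + 6*exp(z)/7 + 4*log(z^2 + 1)/3


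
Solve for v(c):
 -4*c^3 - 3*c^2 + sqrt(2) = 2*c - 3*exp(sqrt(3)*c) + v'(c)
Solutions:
 v(c) = C1 - c^4 - c^3 - c^2 + sqrt(2)*c + sqrt(3)*exp(sqrt(3)*c)


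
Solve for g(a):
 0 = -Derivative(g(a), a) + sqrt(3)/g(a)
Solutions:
 g(a) = -sqrt(C1 + 2*sqrt(3)*a)
 g(a) = sqrt(C1 + 2*sqrt(3)*a)


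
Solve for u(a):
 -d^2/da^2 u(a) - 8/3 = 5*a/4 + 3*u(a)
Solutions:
 u(a) = C1*sin(sqrt(3)*a) + C2*cos(sqrt(3)*a) - 5*a/12 - 8/9


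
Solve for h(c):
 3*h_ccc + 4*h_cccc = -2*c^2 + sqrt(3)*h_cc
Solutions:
 h(c) = C1 + C2*c + C3*exp(c*(-3 + sqrt(9 + 16*sqrt(3)))/8) + C4*exp(-c*(3 + sqrt(9 + 16*sqrt(3)))/8) + sqrt(3)*c^4/18 + 2*c^3/3 + c^2*(8/3 + 2*sqrt(3))


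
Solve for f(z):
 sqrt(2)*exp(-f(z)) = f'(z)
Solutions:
 f(z) = log(C1 + sqrt(2)*z)


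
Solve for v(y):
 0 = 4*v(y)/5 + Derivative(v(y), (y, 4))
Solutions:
 v(y) = (C1*sin(5^(3/4)*y/5) + C2*cos(5^(3/4)*y/5))*exp(-5^(3/4)*y/5) + (C3*sin(5^(3/4)*y/5) + C4*cos(5^(3/4)*y/5))*exp(5^(3/4)*y/5)


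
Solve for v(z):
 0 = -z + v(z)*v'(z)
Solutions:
 v(z) = -sqrt(C1 + z^2)
 v(z) = sqrt(C1 + z^2)
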